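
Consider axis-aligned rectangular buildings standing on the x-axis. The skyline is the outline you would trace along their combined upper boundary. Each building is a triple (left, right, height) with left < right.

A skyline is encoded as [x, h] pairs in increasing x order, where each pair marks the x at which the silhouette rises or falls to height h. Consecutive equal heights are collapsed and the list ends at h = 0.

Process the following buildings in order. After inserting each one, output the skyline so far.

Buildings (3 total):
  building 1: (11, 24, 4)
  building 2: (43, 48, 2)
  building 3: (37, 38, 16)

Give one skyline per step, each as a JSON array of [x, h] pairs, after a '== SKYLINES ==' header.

== SKYLINES ==
[[11,4],[24,0]]
[[11,4],[24,0],[43,2],[48,0]]
[[11,4],[24,0],[37,16],[38,0],[43,2],[48,0]]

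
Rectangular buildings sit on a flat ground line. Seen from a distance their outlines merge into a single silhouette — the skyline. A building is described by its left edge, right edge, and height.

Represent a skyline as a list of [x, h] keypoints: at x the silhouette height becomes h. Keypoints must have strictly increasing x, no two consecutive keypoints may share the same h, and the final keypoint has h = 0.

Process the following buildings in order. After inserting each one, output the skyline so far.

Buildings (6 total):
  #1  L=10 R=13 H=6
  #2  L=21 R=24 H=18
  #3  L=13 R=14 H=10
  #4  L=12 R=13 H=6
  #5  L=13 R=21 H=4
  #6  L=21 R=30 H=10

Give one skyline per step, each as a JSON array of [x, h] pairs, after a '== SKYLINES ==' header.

== SKYLINES ==
[[10,6],[13,0]]
[[10,6],[13,0],[21,18],[24,0]]
[[10,6],[13,10],[14,0],[21,18],[24,0]]
[[10,6],[13,10],[14,0],[21,18],[24,0]]
[[10,6],[13,10],[14,4],[21,18],[24,0]]
[[10,6],[13,10],[14,4],[21,18],[24,10],[30,0]]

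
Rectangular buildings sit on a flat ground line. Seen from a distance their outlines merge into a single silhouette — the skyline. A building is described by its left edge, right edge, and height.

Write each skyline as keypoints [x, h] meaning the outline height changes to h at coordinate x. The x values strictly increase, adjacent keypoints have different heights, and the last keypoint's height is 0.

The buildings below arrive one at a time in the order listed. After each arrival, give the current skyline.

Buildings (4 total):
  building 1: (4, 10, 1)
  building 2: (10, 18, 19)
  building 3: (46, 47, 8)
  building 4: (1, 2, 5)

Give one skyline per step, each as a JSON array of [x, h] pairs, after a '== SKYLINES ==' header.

== SKYLINES ==
[[4,1],[10,0]]
[[4,1],[10,19],[18,0]]
[[4,1],[10,19],[18,0],[46,8],[47,0]]
[[1,5],[2,0],[4,1],[10,19],[18,0],[46,8],[47,0]]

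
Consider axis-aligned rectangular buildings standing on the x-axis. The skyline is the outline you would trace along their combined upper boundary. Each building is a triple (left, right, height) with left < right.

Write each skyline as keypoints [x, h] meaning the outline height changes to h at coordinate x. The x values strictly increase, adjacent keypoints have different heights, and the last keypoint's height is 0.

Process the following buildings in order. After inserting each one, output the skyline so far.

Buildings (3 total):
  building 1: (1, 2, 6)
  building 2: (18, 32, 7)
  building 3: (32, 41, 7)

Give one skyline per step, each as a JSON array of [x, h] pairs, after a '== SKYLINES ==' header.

== SKYLINES ==
[[1,6],[2,0]]
[[1,6],[2,0],[18,7],[32,0]]
[[1,6],[2,0],[18,7],[41,0]]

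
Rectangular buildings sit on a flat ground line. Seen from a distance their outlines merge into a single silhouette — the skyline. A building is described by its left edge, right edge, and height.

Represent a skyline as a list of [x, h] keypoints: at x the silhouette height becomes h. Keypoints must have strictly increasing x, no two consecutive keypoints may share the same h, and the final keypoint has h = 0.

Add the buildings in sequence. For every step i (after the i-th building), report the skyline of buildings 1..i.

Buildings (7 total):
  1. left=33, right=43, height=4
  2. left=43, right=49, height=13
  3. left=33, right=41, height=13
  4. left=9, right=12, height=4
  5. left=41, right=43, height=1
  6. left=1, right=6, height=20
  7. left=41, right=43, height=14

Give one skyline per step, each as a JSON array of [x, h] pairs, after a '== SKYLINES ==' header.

== SKYLINES ==
[[33,4],[43,0]]
[[33,4],[43,13],[49,0]]
[[33,13],[41,4],[43,13],[49,0]]
[[9,4],[12,0],[33,13],[41,4],[43,13],[49,0]]
[[9,4],[12,0],[33,13],[41,4],[43,13],[49,0]]
[[1,20],[6,0],[9,4],[12,0],[33,13],[41,4],[43,13],[49,0]]
[[1,20],[6,0],[9,4],[12,0],[33,13],[41,14],[43,13],[49,0]]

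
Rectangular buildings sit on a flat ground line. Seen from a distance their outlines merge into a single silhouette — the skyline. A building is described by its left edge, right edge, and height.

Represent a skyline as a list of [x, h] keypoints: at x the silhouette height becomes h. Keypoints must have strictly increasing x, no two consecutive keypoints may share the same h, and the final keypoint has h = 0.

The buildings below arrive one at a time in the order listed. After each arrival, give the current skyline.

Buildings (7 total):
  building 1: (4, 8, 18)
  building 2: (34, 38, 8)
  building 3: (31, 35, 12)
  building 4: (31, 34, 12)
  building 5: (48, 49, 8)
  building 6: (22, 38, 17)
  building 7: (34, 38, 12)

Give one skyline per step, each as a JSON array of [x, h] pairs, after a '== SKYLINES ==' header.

== SKYLINES ==
[[4,18],[8,0]]
[[4,18],[8,0],[34,8],[38,0]]
[[4,18],[8,0],[31,12],[35,8],[38,0]]
[[4,18],[8,0],[31,12],[35,8],[38,0]]
[[4,18],[8,0],[31,12],[35,8],[38,0],[48,8],[49,0]]
[[4,18],[8,0],[22,17],[38,0],[48,8],[49,0]]
[[4,18],[8,0],[22,17],[38,0],[48,8],[49,0]]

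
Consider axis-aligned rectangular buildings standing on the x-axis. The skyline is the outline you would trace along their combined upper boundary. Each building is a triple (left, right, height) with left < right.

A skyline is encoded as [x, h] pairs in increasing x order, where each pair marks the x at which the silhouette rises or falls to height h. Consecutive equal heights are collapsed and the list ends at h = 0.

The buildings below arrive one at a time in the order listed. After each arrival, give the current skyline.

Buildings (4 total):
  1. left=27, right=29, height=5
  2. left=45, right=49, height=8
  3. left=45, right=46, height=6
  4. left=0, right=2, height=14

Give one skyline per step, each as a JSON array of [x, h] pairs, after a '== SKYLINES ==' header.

== SKYLINES ==
[[27,5],[29,0]]
[[27,5],[29,0],[45,8],[49,0]]
[[27,5],[29,0],[45,8],[49,0]]
[[0,14],[2,0],[27,5],[29,0],[45,8],[49,0]]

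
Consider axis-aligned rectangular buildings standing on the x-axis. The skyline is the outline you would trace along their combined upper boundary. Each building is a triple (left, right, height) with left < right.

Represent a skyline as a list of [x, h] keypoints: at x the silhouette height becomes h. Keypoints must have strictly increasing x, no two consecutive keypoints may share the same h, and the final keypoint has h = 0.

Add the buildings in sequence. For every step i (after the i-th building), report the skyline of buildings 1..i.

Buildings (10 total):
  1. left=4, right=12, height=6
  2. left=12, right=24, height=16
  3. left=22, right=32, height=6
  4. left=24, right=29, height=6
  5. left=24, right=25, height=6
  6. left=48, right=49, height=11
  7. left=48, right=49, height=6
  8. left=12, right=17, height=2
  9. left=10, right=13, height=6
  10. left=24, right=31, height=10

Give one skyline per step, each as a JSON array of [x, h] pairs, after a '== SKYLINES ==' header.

== SKYLINES ==
[[4,6],[12,0]]
[[4,6],[12,16],[24,0]]
[[4,6],[12,16],[24,6],[32,0]]
[[4,6],[12,16],[24,6],[32,0]]
[[4,6],[12,16],[24,6],[32,0]]
[[4,6],[12,16],[24,6],[32,0],[48,11],[49,0]]
[[4,6],[12,16],[24,6],[32,0],[48,11],[49,0]]
[[4,6],[12,16],[24,6],[32,0],[48,11],[49,0]]
[[4,6],[12,16],[24,6],[32,0],[48,11],[49,0]]
[[4,6],[12,16],[24,10],[31,6],[32,0],[48,11],[49,0]]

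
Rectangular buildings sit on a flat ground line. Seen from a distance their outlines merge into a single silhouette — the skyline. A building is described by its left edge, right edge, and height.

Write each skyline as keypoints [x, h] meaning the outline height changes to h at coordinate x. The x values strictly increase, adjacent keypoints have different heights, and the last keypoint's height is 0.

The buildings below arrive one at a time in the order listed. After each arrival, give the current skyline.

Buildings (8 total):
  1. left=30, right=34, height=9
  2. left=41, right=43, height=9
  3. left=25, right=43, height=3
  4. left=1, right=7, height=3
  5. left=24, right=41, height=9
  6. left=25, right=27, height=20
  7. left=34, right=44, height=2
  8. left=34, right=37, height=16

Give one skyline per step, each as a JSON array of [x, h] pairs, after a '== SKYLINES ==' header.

== SKYLINES ==
[[30,9],[34,0]]
[[30,9],[34,0],[41,9],[43,0]]
[[25,3],[30,9],[34,3],[41,9],[43,0]]
[[1,3],[7,0],[25,3],[30,9],[34,3],[41,9],[43,0]]
[[1,3],[7,0],[24,9],[43,0]]
[[1,3],[7,0],[24,9],[25,20],[27,9],[43,0]]
[[1,3],[7,0],[24,9],[25,20],[27,9],[43,2],[44,0]]
[[1,3],[7,0],[24,9],[25,20],[27,9],[34,16],[37,9],[43,2],[44,0]]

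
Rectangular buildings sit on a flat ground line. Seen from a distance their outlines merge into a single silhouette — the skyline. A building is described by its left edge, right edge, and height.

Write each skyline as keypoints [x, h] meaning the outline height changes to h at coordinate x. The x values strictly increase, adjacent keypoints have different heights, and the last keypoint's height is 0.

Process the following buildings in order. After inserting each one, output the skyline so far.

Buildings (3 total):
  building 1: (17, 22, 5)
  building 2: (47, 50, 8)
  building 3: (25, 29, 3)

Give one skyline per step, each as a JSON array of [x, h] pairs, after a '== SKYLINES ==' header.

== SKYLINES ==
[[17,5],[22,0]]
[[17,5],[22,0],[47,8],[50,0]]
[[17,5],[22,0],[25,3],[29,0],[47,8],[50,0]]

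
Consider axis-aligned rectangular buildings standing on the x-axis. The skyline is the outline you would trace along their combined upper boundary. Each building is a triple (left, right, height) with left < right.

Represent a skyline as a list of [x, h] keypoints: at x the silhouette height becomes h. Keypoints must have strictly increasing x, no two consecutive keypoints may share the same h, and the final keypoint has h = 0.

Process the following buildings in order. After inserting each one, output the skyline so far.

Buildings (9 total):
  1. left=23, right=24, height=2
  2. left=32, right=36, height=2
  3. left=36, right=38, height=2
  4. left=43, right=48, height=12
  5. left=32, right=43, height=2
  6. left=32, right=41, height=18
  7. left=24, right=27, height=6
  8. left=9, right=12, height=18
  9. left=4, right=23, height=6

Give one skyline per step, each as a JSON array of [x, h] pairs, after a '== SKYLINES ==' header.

== SKYLINES ==
[[23,2],[24,0]]
[[23,2],[24,0],[32,2],[36,0]]
[[23,2],[24,0],[32,2],[38,0]]
[[23,2],[24,0],[32,2],[38,0],[43,12],[48,0]]
[[23,2],[24,0],[32,2],[43,12],[48,0]]
[[23,2],[24,0],[32,18],[41,2],[43,12],[48,0]]
[[23,2],[24,6],[27,0],[32,18],[41,2],[43,12],[48,0]]
[[9,18],[12,0],[23,2],[24,6],[27,0],[32,18],[41,2],[43,12],[48,0]]
[[4,6],[9,18],[12,6],[23,2],[24,6],[27,0],[32,18],[41,2],[43,12],[48,0]]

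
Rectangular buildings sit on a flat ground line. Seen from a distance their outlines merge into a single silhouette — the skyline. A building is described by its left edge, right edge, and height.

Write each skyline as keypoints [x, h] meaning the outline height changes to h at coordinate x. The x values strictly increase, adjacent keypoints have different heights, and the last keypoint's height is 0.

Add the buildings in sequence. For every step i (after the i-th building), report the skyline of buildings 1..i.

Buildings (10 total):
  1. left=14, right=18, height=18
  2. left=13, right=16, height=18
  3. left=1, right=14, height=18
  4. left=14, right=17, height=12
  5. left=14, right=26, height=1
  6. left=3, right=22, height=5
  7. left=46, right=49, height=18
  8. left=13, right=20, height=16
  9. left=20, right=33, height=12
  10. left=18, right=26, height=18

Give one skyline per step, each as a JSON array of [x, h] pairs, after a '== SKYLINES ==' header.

== SKYLINES ==
[[14,18],[18,0]]
[[13,18],[18,0]]
[[1,18],[18,0]]
[[1,18],[18,0]]
[[1,18],[18,1],[26,0]]
[[1,18],[18,5],[22,1],[26,0]]
[[1,18],[18,5],[22,1],[26,0],[46,18],[49,0]]
[[1,18],[18,16],[20,5],[22,1],[26,0],[46,18],[49,0]]
[[1,18],[18,16],[20,12],[33,0],[46,18],[49,0]]
[[1,18],[26,12],[33,0],[46,18],[49,0]]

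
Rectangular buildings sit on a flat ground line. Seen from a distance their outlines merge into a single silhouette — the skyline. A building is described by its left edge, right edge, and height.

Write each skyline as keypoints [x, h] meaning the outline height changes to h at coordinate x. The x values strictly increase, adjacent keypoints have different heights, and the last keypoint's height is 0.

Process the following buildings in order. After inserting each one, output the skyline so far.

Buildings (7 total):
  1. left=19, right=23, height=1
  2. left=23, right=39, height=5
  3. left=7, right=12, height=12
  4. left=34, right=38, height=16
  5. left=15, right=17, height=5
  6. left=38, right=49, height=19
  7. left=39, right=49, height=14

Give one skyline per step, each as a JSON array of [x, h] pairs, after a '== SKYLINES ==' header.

== SKYLINES ==
[[19,1],[23,0]]
[[19,1],[23,5],[39,0]]
[[7,12],[12,0],[19,1],[23,5],[39,0]]
[[7,12],[12,0],[19,1],[23,5],[34,16],[38,5],[39,0]]
[[7,12],[12,0],[15,5],[17,0],[19,1],[23,5],[34,16],[38,5],[39,0]]
[[7,12],[12,0],[15,5],[17,0],[19,1],[23,5],[34,16],[38,19],[49,0]]
[[7,12],[12,0],[15,5],[17,0],[19,1],[23,5],[34,16],[38,19],[49,0]]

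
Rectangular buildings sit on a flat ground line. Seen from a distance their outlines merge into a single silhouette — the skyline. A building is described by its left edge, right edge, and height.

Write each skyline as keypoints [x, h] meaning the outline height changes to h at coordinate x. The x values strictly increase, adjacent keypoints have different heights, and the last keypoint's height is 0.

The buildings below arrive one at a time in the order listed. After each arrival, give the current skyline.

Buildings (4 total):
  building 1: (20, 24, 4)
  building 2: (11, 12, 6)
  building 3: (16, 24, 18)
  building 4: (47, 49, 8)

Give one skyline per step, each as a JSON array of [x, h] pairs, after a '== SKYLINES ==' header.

== SKYLINES ==
[[20,4],[24,0]]
[[11,6],[12,0],[20,4],[24,0]]
[[11,6],[12,0],[16,18],[24,0]]
[[11,6],[12,0],[16,18],[24,0],[47,8],[49,0]]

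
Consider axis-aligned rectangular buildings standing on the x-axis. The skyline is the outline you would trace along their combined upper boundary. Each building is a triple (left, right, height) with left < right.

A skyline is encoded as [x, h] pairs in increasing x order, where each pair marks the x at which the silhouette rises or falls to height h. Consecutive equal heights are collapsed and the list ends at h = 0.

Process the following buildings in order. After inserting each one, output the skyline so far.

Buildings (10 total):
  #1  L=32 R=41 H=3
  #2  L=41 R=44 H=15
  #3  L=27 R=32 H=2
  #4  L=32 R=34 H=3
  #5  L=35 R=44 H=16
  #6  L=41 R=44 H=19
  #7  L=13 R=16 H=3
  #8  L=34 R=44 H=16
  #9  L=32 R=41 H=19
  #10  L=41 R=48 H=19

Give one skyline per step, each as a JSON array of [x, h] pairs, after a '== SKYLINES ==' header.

== SKYLINES ==
[[32,3],[41,0]]
[[32,3],[41,15],[44,0]]
[[27,2],[32,3],[41,15],[44,0]]
[[27,2],[32,3],[41,15],[44,0]]
[[27,2],[32,3],[35,16],[44,0]]
[[27,2],[32,3],[35,16],[41,19],[44,0]]
[[13,3],[16,0],[27,2],[32,3],[35,16],[41,19],[44,0]]
[[13,3],[16,0],[27,2],[32,3],[34,16],[41,19],[44,0]]
[[13,3],[16,0],[27,2],[32,19],[44,0]]
[[13,3],[16,0],[27,2],[32,19],[48,0]]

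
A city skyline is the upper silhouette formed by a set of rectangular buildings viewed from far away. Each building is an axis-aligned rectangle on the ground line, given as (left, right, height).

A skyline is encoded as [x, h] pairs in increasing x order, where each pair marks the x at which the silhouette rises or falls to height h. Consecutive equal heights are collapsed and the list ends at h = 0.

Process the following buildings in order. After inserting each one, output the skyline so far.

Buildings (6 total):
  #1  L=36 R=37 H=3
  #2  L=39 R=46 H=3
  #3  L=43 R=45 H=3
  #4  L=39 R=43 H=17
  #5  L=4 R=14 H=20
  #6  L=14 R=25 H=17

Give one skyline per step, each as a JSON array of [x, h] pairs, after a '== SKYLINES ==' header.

== SKYLINES ==
[[36,3],[37,0]]
[[36,3],[37,0],[39,3],[46,0]]
[[36,3],[37,0],[39,3],[46,0]]
[[36,3],[37,0],[39,17],[43,3],[46,0]]
[[4,20],[14,0],[36,3],[37,0],[39,17],[43,3],[46,0]]
[[4,20],[14,17],[25,0],[36,3],[37,0],[39,17],[43,3],[46,0]]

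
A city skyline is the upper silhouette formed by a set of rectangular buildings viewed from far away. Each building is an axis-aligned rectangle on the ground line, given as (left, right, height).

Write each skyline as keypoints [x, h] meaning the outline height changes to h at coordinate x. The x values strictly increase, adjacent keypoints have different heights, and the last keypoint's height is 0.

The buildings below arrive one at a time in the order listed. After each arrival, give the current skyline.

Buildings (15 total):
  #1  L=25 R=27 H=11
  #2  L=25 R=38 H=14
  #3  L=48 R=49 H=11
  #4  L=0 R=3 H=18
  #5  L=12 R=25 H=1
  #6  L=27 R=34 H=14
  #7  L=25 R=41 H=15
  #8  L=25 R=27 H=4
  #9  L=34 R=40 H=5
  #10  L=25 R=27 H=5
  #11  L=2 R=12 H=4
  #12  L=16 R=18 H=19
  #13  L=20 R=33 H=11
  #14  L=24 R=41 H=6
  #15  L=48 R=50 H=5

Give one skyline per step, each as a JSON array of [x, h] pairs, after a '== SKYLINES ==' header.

== SKYLINES ==
[[25,11],[27,0]]
[[25,14],[38,0]]
[[25,14],[38,0],[48,11],[49,0]]
[[0,18],[3,0],[25,14],[38,0],[48,11],[49,0]]
[[0,18],[3,0],[12,1],[25,14],[38,0],[48,11],[49,0]]
[[0,18],[3,0],[12,1],[25,14],[38,0],[48,11],[49,0]]
[[0,18],[3,0],[12,1],[25,15],[41,0],[48,11],[49,0]]
[[0,18],[3,0],[12,1],[25,15],[41,0],[48,11],[49,0]]
[[0,18],[3,0],[12,1],[25,15],[41,0],[48,11],[49,0]]
[[0,18],[3,0],[12,1],[25,15],[41,0],[48,11],[49,0]]
[[0,18],[3,4],[12,1],[25,15],[41,0],[48,11],[49,0]]
[[0,18],[3,4],[12,1],[16,19],[18,1],[25,15],[41,0],[48,11],[49,0]]
[[0,18],[3,4],[12,1],[16,19],[18,1],[20,11],[25,15],[41,0],[48,11],[49,0]]
[[0,18],[3,4],[12,1],[16,19],[18,1],[20,11],[25,15],[41,0],[48,11],[49,0]]
[[0,18],[3,4],[12,1],[16,19],[18,1],[20,11],[25,15],[41,0],[48,11],[49,5],[50,0]]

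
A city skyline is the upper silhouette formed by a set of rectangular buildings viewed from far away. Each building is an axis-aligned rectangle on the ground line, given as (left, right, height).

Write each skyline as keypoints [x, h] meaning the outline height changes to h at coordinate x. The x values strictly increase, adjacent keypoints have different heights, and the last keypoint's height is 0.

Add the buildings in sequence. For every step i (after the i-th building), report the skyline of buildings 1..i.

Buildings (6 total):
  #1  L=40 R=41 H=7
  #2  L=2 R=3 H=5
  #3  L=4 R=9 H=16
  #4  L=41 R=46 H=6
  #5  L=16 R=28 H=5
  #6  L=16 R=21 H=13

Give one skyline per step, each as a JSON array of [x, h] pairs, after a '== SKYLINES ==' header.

== SKYLINES ==
[[40,7],[41,0]]
[[2,5],[3,0],[40,7],[41,0]]
[[2,5],[3,0],[4,16],[9,0],[40,7],[41,0]]
[[2,5],[3,0],[4,16],[9,0],[40,7],[41,6],[46,0]]
[[2,5],[3,0],[4,16],[9,0],[16,5],[28,0],[40,7],[41,6],[46,0]]
[[2,5],[3,0],[4,16],[9,0],[16,13],[21,5],[28,0],[40,7],[41,6],[46,0]]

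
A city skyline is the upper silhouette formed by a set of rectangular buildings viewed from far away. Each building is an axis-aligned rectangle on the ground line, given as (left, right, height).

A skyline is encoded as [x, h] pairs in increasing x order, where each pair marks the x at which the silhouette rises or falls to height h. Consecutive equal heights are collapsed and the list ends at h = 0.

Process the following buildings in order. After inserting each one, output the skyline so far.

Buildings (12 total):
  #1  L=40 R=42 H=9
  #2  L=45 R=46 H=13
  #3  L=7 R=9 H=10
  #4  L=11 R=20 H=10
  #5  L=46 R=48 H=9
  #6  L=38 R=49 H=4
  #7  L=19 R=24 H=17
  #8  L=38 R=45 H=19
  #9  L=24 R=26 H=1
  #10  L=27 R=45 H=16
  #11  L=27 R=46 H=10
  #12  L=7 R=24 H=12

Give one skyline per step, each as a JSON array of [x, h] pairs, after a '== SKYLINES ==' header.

== SKYLINES ==
[[40,9],[42,0]]
[[40,9],[42,0],[45,13],[46,0]]
[[7,10],[9,0],[40,9],[42,0],[45,13],[46,0]]
[[7,10],[9,0],[11,10],[20,0],[40,9],[42,0],[45,13],[46,0]]
[[7,10],[9,0],[11,10],[20,0],[40,9],[42,0],[45,13],[46,9],[48,0]]
[[7,10],[9,0],[11,10],[20,0],[38,4],[40,9],[42,4],[45,13],[46,9],[48,4],[49,0]]
[[7,10],[9,0],[11,10],[19,17],[24,0],[38,4],[40,9],[42,4],[45,13],[46,9],[48,4],[49,0]]
[[7,10],[9,0],[11,10],[19,17],[24,0],[38,19],[45,13],[46,9],[48,4],[49,0]]
[[7,10],[9,0],[11,10],[19,17],[24,1],[26,0],[38,19],[45,13],[46,9],[48,4],[49,0]]
[[7,10],[9,0],[11,10],[19,17],[24,1],[26,0],[27,16],[38,19],[45,13],[46,9],[48,4],[49,0]]
[[7,10],[9,0],[11,10],[19,17],[24,1],[26,0],[27,16],[38,19],[45,13],[46,9],[48,4],[49,0]]
[[7,12],[19,17],[24,1],[26,0],[27,16],[38,19],[45,13],[46,9],[48,4],[49,0]]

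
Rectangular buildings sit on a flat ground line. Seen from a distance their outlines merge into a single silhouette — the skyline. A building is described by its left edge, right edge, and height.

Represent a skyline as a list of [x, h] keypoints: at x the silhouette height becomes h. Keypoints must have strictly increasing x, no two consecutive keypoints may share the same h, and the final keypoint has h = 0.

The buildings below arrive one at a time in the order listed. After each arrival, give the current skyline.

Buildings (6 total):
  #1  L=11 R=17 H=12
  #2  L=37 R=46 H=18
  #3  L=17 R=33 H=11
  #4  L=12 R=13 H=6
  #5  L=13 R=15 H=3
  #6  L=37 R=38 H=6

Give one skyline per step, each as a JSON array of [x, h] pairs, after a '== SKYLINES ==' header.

== SKYLINES ==
[[11,12],[17,0]]
[[11,12],[17,0],[37,18],[46,0]]
[[11,12],[17,11],[33,0],[37,18],[46,0]]
[[11,12],[17,11],[33,0],[37,18],[46,0]]
[[11,12],[17,11],[33,0],[37,18],[46,0]]
[[11,12],[17,11],[33,0],[37,18],[46,0]]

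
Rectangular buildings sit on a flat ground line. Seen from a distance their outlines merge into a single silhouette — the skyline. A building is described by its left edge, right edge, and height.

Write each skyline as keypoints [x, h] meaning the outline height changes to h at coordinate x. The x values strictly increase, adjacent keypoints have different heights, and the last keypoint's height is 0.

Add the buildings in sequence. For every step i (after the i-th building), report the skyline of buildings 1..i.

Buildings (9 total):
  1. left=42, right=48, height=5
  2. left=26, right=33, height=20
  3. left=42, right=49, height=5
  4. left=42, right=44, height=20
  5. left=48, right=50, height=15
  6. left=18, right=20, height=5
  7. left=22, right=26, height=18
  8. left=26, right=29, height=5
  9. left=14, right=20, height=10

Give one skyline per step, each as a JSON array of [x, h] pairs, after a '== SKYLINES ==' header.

== SKYLINES ==
[[42,5],[48,0]]
[[26,20],[33,0],[42,5],[48,0]]
[[26,20],[33,0],[42,5],[49,0]]
[[26,20],[33,0],[42,20],[44,5],[49,0]]
[[26,20],[33,0],[42,20],[44,5],[48,15],[50,0]]
[[18,5],[20,0],[26,20],[33,0],[42,20],[44,5],[48,15],[50,0]]
[[18,5],[20,0],[22,18],[26,20],[33,0],[42,20],[44,5],[48,15],[50,0]]
[[18,5],[20,0],[22,18],[26,20],[33,0],[42,20],[44,5],[48,15],[50,0]]
[[14,10],[20,0],[22,18],[26,20],[33,0],[42,20],[44,5],[48,15],[50,0]]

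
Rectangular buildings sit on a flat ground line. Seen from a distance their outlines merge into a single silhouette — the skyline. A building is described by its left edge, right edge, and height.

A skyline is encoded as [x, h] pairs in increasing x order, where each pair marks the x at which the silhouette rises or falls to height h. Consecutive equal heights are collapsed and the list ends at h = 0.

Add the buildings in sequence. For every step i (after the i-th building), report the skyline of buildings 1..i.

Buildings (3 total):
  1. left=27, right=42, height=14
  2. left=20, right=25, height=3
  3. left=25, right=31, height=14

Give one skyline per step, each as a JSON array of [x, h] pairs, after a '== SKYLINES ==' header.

== SKYLINES ==
[[27,14],[42,0]]
[[20,3],[25,0],[27,14],[42,0]]
[[20,3],[25,14],[42,0]]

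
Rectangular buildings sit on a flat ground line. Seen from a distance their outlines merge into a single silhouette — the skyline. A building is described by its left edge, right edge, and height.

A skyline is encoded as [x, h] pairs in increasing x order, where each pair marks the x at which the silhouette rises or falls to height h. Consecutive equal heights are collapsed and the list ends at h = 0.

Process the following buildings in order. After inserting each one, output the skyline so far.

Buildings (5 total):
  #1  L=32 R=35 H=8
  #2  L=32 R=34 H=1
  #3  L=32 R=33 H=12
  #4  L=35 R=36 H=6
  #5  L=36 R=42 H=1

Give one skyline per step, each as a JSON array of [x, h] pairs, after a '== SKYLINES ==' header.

== SKYLINES ==
[[32,8],[35,0]]
[[32,8],[35,0]]
[[32,12],[33,8],[35,0]]
[[32,12],[33,8],[35,6],[36,0]]
[[32,12],[33,8],[35,6],[36,1],[42,0]]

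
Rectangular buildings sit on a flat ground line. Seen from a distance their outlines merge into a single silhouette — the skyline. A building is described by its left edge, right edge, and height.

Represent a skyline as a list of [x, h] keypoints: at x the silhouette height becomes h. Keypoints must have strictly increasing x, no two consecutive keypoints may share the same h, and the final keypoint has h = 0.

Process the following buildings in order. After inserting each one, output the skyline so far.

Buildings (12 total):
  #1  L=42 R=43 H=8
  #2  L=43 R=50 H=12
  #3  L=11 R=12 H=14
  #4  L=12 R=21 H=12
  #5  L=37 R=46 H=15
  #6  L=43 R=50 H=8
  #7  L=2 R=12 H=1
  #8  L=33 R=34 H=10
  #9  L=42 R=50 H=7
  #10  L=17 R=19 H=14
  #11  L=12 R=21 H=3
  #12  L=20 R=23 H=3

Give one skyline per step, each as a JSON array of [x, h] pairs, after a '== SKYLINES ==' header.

== SKYLINES ==
[[42,8],[43,0]]
[[42,8],[43,12],[50,0]]
[[11,14],[12,0],[42,8],[43,12],[50,0]]
[[11,14],[12,12],[21,0],[42,8],[43,12],[50,0]]
[[11,14],[12,12],[21,0],[37,15],[46,12],[50,0]]
[[11,14],[12,12],[21,0],[37,15],[46,12],[50,0]]
[[2,1],[11,14],[12,12],[21,0],[37,15],[46,12],[50,0]]
[[2,1],[11,14],[12,12],[21,0],[33,10],[34,0],[37,15],[46,12],[50,0]]
[[2,1],[11,14],[12,12],[21,0],[33,10],[34,0],[37,15],[46,12],[50,0]]
[[2,1],[11,14],[12,12],[17,14],[19,12],[21,0],[33,10],[34,0],[37,15],[46,12],[50,0]]
[[2,1],[11,14],[12,12],[17,14],[19,12],[21,0],[33,10],[34,0],[37,15],[46,12],[50,0]]
[[2,1],[11,14],[12,12],[17,14],[19,12],[21,3],[23,0],[33,10],[34,0],[37,15],[46,12],[50,0]]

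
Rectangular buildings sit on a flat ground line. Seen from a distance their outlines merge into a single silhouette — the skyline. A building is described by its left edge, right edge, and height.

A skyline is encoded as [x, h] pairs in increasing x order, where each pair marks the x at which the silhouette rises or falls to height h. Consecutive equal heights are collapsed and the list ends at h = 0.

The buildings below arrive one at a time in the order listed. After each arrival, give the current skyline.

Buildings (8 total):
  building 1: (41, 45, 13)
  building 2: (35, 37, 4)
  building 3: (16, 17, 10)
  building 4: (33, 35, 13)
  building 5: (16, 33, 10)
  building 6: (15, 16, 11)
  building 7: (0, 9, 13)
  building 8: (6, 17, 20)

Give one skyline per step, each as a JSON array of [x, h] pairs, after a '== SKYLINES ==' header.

== SKYLINES ==
[[41,13],[45,0]]
[[35,4],[37,0],[41,13],[45,0]]
[[16,10],[17,0],[35,4],[37,0],[41,13],[45,0]]
[[16,10],[17,0],[33,13],[35,4],[37,0],[41,13],[45,0]]
[[16,10],[33,13],[35,4],[37,0],[41,13],[45,0]]
[[15,11],[16,10],[33,13],[35,4],[37,0],[41,13],[45,0]]
[[0,13],[9,0],[15,11],[16,10],[33,13],[35,4],[37,0],[41,13],[45,0]]
[[0,13],[6,20],[17,10],[33,13],[35,4],[37,0],[41,13],[45,0]]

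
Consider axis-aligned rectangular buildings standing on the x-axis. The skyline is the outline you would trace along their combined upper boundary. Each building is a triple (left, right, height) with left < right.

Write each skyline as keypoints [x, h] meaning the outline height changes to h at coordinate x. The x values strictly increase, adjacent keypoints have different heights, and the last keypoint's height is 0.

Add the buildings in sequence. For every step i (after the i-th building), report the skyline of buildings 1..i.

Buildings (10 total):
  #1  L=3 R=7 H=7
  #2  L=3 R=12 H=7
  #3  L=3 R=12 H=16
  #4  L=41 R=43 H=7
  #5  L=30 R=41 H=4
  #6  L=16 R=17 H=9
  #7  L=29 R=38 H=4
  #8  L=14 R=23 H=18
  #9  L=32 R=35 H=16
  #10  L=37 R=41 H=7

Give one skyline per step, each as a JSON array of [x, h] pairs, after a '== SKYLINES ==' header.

== SKYLINES ==
[[3,7],[7,0]]
[[3,7],[12,0]]
[[3,16],[12,0]]
[[3,16],[12,0],[41,7],[43,0]]
[[3,16],[12,0],[30,4],[41,7],[43,0]]
[[3,16],[12,0],[16,9],[17,0],[30,4],[41,7],[43,0]]
[[3,16],[12,0],[16,9],[17,0],[29,4],[41,7],[43,0]]
[[3,16],[12,0],[14,18],[23,0],[29,4],[41,7],[43,0]]
[[3,16],[12,0],[14,18],[23,0],[29,4],[32,16],[35,4],[41,7],[43,0]]
[[3,16],[12,0],[14,18],[23,0],[29,4],[32,16],[35,4],[37,7],[43,0]]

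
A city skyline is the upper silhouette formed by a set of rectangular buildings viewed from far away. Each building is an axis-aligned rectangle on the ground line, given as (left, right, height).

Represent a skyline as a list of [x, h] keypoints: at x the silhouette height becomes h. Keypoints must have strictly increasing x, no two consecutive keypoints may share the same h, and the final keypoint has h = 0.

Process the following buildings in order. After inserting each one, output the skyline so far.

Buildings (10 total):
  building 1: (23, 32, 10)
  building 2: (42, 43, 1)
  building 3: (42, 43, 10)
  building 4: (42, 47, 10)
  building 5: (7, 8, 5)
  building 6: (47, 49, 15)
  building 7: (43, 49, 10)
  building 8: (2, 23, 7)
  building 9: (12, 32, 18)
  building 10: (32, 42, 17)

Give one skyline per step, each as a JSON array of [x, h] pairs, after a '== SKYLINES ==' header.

== SKYLINES ==
[[23,10],[32,0]]
[[23,10],[32,0],[42,1],[43,0]]
[[23,10],[32,0],[42,10],[43,0]]
[[23,10],[32,0],[42,10],[47,0]]
[[7,5],[8,0],[23,10],[32,0],[42,10],[47,0]]
[[7,5],[8,0],[23,10],[32,0],[42,10],[47,15],[49,0]]
[[7,5],[8,0],[23,10],[32,0],[42,10],[47,15],[49,0]]
[[2,7],[23,10],[32,0],[42,10],[47,15],[49,0]]
[[2,7],[12,18],[32,0],[42,10],[47,15],[49,0]]
[[2,7],[12,18],[32,17],[42,10],[47,15],[49,0]]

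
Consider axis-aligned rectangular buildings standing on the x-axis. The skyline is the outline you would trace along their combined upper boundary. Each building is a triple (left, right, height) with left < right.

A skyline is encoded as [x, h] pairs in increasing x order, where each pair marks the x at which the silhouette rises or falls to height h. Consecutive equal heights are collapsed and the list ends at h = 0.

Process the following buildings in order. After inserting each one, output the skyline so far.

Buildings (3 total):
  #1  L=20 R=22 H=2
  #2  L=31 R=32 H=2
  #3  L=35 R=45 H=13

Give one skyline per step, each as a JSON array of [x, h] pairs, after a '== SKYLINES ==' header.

== SKYLINES ==
[[20,2],[22,0]]
[[20,2],[22,0],[31,2],[32,0]]
[[20,2],[22,0],[31,2],[32,0],[35,13],[45,0]]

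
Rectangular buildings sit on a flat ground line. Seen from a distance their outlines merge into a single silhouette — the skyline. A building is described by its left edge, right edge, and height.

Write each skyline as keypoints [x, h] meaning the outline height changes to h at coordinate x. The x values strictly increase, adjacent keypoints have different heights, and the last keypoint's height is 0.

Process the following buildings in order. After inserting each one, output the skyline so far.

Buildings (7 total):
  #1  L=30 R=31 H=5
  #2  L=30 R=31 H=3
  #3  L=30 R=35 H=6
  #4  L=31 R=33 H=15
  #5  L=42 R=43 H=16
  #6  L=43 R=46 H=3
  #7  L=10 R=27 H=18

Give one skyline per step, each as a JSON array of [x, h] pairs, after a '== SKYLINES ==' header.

== SKYLINES ==
[[30,5],[31,0]]
[[30,5],[31,0]]
[[30,6],[35,0]]
[[30,6],[31,15],[33,6],[35,0]]
[[30,6],[31,15],[33,6],[35,0],[42,16],[43,0]]
[[30,6],[31,15],[33,6],[35,0],[42,16],[43,3],[46,0]]
[[10,18],[27,0],[30,6],[31,15],[33,6],[35,0],[42,16],[43,3],[46,0]]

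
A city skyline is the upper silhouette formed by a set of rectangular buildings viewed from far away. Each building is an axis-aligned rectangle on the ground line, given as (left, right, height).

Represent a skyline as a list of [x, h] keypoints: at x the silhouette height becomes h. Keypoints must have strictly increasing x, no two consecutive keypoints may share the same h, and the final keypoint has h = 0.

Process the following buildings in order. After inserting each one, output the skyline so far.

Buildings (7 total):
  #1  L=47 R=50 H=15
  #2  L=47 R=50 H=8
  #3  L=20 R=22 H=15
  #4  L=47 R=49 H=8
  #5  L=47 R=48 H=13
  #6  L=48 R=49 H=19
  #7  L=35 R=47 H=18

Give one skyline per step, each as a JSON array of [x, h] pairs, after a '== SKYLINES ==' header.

== SKYLINES ==
[[47,15],[50,0]]
[[47,15],[50,0]]
[[20,15],[22,0],[47,15],[50,0]]
[[20,15],[22,0],[47,15],[50,0]]
[[20,15],[22,0],[47,15],[50,0]]
[[20,15],[22,0],[47,15],[48,19],[49,15],[50,0]]
[[20,15],[22,0],[35,18],[47,15],[48,19],[49,15],[50,0]]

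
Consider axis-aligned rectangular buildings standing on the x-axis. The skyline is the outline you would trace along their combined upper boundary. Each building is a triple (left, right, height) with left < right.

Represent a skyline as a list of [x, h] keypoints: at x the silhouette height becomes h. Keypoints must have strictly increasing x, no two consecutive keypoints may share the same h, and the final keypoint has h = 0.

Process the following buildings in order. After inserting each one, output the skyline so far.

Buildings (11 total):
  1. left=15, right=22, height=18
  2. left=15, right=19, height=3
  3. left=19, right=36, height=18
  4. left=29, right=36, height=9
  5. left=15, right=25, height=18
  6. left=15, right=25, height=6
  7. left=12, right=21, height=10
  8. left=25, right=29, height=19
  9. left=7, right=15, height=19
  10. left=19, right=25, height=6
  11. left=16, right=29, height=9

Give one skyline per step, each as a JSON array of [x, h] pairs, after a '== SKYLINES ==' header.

== SKYLINES ==
[[15,18],[22,0]]
[[15,18],[22,0]]
[[15,18],[36,0]]
[[15,18],[36,0]]
[[15,18],[36,0]]
[[15,18],[36,0]]
[[12,10],[15,18],[36,0]]
[[12,10],[15,18],[25,19],[29,18],[36,0]]
[[7,19],[15,18],[25,19],[29,18],[36,0]]
[[7,19],[15,18],[25,19],[29,18],[36,0]]
[[7,19],[15,18],[25,19],[29,18],[36,0]]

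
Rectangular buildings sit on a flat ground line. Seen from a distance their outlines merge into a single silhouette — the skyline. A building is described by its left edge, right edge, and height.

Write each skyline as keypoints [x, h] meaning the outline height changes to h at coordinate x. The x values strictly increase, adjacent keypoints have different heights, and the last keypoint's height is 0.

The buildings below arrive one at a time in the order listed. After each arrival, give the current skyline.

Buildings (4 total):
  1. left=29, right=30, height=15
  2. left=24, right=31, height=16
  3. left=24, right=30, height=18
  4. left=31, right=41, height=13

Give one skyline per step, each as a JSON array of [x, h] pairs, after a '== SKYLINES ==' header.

== SKYLINES ==
[[29,15],[30,0]]
[[24,16],[31,0]]
[[24,18],[30,16],[31,0]]
[[24,18],[30,16],[31,13],[41,0]]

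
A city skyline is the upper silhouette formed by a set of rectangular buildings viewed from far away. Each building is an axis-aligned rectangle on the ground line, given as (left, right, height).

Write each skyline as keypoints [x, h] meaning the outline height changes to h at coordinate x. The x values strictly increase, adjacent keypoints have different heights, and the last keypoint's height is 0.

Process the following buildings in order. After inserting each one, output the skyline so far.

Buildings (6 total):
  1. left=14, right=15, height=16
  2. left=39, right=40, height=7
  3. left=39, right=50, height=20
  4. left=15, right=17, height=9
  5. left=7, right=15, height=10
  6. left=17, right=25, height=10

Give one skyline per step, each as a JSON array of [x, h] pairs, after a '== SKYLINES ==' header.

== SKYLINES ==
[[14,16],[15,0]]
[[14,16],[15,0],[39,7],[40,0]]
[[14,16],[15,0],[39,20],[50,0]]
[[14,16],[15,9],[17,0],[39,20],[50,0]]
[[7,10],[14,16],[15,9],[17,0],[39,20],[50,0]]
[[7,10],[14,16],[15,9],[17,10],[25,0],[39,20],[50,0]]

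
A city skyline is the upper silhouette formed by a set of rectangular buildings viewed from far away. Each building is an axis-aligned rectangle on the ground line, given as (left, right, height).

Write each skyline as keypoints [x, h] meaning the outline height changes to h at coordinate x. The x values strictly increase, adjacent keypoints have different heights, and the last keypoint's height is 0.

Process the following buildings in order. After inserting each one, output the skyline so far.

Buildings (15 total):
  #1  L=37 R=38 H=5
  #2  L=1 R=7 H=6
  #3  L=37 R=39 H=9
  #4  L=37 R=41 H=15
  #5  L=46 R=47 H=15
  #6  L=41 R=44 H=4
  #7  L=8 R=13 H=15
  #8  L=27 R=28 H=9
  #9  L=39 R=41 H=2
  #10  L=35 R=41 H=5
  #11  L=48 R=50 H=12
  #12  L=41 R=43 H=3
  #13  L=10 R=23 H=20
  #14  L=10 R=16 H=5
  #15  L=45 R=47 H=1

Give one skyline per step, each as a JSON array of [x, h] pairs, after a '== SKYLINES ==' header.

== SKYLINES ==
[[37,5],[38,0]]
[[1,6],[7,0],[37,5],[38,0]]
[[1,6],[7,0],[37,9],[39,0]]
[[1,6],[7,0],[37,15],[41,0]]
[[1,6],[7,0],[37,15],[41,0],[46,15],[47,0]]
[[1,6],[7,0],[37,15],[41,4],[44,0],[46,15],[47,0]]
[[1,6],[7,0],[8,15],[13,0],[37,15],[41,4],[44,0],[46,15],[47,0]]
[[1,6],[7,0],[8,15],[13,0],[27,9],[28,0],[37,15],[41,4],[44,0],[46,15],[47,0]]
[[1,6],[7,0],[8,15],[13,0],[27,9],[28,0],[37,15],[41,4],[44,0],[46,15],[47,0]]
[[1,6],[7,0],[8,15],[13,0],[27,9],[28,0],[35,5],[37,15],[41,4],[44,0],[46,15],[47,0]]
[[1,6],[7,0],[8,15],[13,0],[27,9],[28,0],[35,5],[37,15],[41,4],[44,0],[46,15],[47,0],[48,12],[50,0]]
[[1,6],[7,0],[8,15],[13,0],[27,9],[28,0],[35,5],[37,15],[41,4],[44,0],[46,15],[47,0],[48,12],[50,0]]
[[1,6],[7,0],[8,15],[10,20],[23,0],[27,9],[28,0],[35,5],[37,15],[41,4],[44,0],[46,15],[47,0],[48,12],[50,0]]
[[1,6],[7,0],[8,15],[10,20],[23,0],[27,9],[28,0],[35,5],[37,15],[41,4],[44,0],[46,15],[47,0],[48,12],[50,0]]
[[1,6],[7,0],[8,15],[10,20],[23,0],[27,9],[28,0],[35,5],[37,15],[41,4],[44,0],[45,1],[46,15],[47,0],[48,12],[50,0]]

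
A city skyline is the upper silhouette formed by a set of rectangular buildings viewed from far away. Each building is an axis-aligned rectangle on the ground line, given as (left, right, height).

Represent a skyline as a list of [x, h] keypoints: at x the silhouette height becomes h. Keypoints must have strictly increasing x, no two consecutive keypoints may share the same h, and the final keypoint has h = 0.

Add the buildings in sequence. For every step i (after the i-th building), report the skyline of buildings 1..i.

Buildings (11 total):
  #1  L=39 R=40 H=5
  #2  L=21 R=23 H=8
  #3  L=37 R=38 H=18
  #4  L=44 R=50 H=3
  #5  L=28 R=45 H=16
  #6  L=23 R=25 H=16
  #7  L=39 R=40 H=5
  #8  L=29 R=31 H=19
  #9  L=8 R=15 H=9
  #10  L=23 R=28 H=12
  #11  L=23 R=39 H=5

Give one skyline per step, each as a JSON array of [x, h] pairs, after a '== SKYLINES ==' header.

== SKYLINES ==
[[39,5],[40,0]]
[[21,8],[23,0],[39,5],[40,0]]
[[21,8],[23,0],[37,18],[38,0],[39,5],[40,0]]
[[21,8],[23,0],[37,18],[38,0],[39,5],[40,0],[44,3],[50,0]]
[[21,8],[23,0],[28,16],[37,18],[38,16],[45,3],[50,0]]
[[21,8],[23,16],[25,0],[28,16],[37,18],[38,16],[45,3],[50,0]]
[[21,8],[23,16],[25,0],[28,16],[37,18],[38,16],[45,3],[50,0]]
[[21,8],[23,16],[25,0],[28,16],[29,19],[31,16],[37,18],[38,16],[45,3],[50,0]]
[[8,9],[15,0],[21,8],[23,16],[25,0],[28,16],[29,19],[31,16],[37,18],[38,16],[45,3],[50,0]]
[[8,9],[15,0],[21,8],[23,16],[25,12],[28,16],[29,19],[31,16],[37,18],[38,16],[45,3],[50,0]]
[[8,9],[15,0],[21,8],[23,16],[25,12],[28,16],[29,19],[31,16],[37,18],[38,16],[45,3],[50,0]]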